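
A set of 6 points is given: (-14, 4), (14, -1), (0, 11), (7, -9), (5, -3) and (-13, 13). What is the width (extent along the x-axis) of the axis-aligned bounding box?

28

max x = 14, min x = -14, so width = 28.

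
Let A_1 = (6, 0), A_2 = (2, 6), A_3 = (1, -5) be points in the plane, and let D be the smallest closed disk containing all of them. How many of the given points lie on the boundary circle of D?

Side lengths²: A_1A_2² = 52, A_1A_3² = 50, A_2A_3² = 122.
Since A_2A_3² = 122 ≥ 52 + 50 = 102, the angle opposite A_2A_3 is not acute, so the smallest enclosing circle has A_2A_3 as diameter.
Centre = midpoint of A_2A_3 = (1.5, 0.5), r² = 122/4 = 30.5.
The points at distance exactly r from the centre are A_2, A_3 — 2 points.

2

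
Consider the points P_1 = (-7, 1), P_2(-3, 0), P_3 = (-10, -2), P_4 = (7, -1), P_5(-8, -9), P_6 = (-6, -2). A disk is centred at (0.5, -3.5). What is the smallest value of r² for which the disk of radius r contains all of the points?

112.5

The required radius is the distance from (0.5, -3.5) to the farthest point.
Squared distances: 76.5, 24.5, 112.5, 48.5, 102.5, 44.5.
Maximum is 112.5, attained at P_3.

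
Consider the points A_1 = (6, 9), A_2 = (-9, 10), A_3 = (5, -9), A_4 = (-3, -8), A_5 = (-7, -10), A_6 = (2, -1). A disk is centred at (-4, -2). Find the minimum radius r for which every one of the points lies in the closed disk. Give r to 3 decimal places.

The required radius is the distance from (-4, -2) to the farthest point.
Squared distances: 221, 169, 130, 37, 73, 37.
Maximum is 221, attained at A_1.
r = √221 ≈ 14.866.

14.866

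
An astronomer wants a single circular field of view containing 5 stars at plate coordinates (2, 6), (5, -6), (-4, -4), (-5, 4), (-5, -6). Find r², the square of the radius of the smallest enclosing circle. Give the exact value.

By Welzl's lemma the MEC is supported by two points (diametrically opposite) or three points (on a circumcircle).
The minimum enclosing circle is determined by three boundary points: (2, 6), (5, -6), (-5, -6).
Their circumcentre is (0, -0.875) with r² = 51.265625.
The farthest remaining point (-5, 4) is at distance² 48.765625 ≤ 51.265625.

51.265625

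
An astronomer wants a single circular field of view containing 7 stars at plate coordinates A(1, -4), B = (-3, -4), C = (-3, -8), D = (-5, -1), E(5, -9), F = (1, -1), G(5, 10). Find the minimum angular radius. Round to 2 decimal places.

9.93

By Welzl's lemma the MEC is supported by two points (diametrically opposite) or three points (on a circumcircle).
The minimum enclosing circle is determined by three boundary points: C, E, G.
Their circumcentre is (2.125, 0.5) with r² = 98.515625.
The farthest remaining point D is at distance² 53.015625 ≤ 98.515625.
r = √(98.515625) ≈ 9.93.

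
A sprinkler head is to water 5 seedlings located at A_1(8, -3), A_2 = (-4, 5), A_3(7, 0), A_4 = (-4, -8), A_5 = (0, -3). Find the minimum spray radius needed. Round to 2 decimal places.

The minimum enclosing circle is determined by three boundary points: A_1, A_2, A_4.
Their circumcentre is (1/3, -1.5) with r² = 2197/36.
The farthest remaining point A_3 is at distance² 1681/36 ≤ 2197/36.
r = √(2197/36) ≈ 7.81.

7.81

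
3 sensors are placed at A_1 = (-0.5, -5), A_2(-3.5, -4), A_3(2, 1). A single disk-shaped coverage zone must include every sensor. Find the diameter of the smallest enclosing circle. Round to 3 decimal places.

7.433

Side lengths²: A_1A_2² = 10, A_1A_3² = 42.25, A_2A_3² = 55.25.
Since A_2A_3² = 55.25 ≥ 42.25 + 10 = 52.25, the angle opposite A_2A_3 is not acute, so the smallest enclosing circle has A_2A_3 as diameter.
Centre = midpoint of A_2A_3 = (-0.75, -1.5), r² = 55.25/4 = 13.8125.
Diameter = 2r = 2√(13.8125) ≈ 7.433.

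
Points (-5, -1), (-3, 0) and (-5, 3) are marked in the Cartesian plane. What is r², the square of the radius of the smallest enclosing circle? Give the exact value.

4.0625

Call the three points A, B, C in the order given.
Side lengths²: AB² = 5, AC² = 16, BC² = 13.
Since AC² = 16 < 13 + 5 = 18, the triangle is acute, so the smallest enclosing circle is the circumcircle.
Circumcentre = (-4.75, 1), r² = 4.0625.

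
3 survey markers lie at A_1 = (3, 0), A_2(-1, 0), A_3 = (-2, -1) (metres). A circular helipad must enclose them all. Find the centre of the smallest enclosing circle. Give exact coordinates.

Side lengths²: A_1A_2² = 16, A_1A_3² = 26, A_2A_3² = 2.
Since A_1A_3² = 26 ≥ 16 + 2 = 18, the angle opposite A_1A_3 is not acute, so the smallest enclosing circle has A_1A_3 as diameter.
Centre = midpoint of A_1A_3 = (0.5, -0.5), r² = 26/4 = 6.5.
Centre = (0.5, -0.5).

(0.5, -0.5)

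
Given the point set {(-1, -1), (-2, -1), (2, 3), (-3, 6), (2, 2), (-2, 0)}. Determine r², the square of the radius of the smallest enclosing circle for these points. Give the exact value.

2173/162

By Welzl's lemma the MEC is supported by two points (diametrically opposite) or three points (on a circumcircle).
The minimum enclosing circle is determined by three boundary points: (-1, -1), (-3, 6), (2, 2).
Their circumcentre is (-29/18, 47/18) with r² = 2173/162.
The farthest remaining point (-2, -1) is at distance² 2137/162 ≤ 2173/162.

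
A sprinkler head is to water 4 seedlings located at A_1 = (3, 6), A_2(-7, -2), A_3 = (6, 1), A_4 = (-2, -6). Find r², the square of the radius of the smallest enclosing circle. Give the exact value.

62033/1369

The minimum enclosing circle of a finite set is fixed by two of the points (as a diameter) or three (as a circumcircle).
The minimum enclosing circle is determined by three boundary points: A_1, A_2, A_3.
Their circumcentre is (-26/37, 14/37) with r² = 62033/1369.
The farthest remaining point A_4 is at distance² 58000/1369 ≤ 62033/1369.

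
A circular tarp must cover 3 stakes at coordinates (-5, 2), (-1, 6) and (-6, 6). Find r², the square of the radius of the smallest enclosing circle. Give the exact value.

8.5

Call the three points A, B, C in the order given.
Side lengths²: AB² = 32, AC² = 17, BC² = 25.
Since AB² = 32 < 25 + 17 = 42, the triangle is acute, so the smallest enclosing circle is the circumcircle.
Circumcentre = (-3.5, 4.5), r² = 8.5.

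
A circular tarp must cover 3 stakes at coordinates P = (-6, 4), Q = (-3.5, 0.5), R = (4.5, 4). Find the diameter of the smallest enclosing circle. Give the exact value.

10.5

Side lengths²: PQ² = 18.5, PR² = 110.25, QR² = 76.25.
Since PR² = 110.25 ≥ 76.25 + 18.5 = 94.75, the angle opposite PR is not acute, so the smallest enclosing circle has PR as diameter.
Centre = midpoint of PR = (-0.75, 4), r² = 110.25/4 = 27.5625.
Diameter = 2r = 2√(27.5625) = 10.5.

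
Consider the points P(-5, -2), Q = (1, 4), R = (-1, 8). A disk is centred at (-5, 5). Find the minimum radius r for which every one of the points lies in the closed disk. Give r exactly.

The required radius is the distance from (-5, 5) to the farthest point.
Squared distances: 49, 37, 25.
Maximum is 49, attained at P.
r = √49 = 7.

7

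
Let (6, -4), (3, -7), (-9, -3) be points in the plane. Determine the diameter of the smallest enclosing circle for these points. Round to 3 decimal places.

Call the three points A, B, C in the order given.
Side lengths²: AB² = 18, AC² = 226, BC² = 160.
Since AC² = 226 ≥ 160 + 18 = 178, the angle opposite AC is not acute, so the smallest enclosing circle has AC as diameter.
Centre = midpoint of AC = (-1.5, -3.5), r² = 226/4 = 56.5.
Diameter = 2r = 2√(56.5) ≈ 15.033.

15.033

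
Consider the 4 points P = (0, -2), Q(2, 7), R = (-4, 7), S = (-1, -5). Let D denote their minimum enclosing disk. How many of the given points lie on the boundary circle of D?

A smallest enclosing disk is always determined by at most three of the input points on its boundary.
The minimum enclosing circle is determined by three boundary points: Q, R, S.
Their circumcentre is (-1, 1.375) with r² = 40.640625.
The farthest remaining point P is at distance² 12.390625 ≤ 40.640625.
The points at distance exactly r from the centre are Q, R, S — 3 points.

3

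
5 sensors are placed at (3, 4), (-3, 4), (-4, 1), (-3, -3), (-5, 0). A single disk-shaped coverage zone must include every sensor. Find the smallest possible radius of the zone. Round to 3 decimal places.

4.646

A smallest enclosing disk is always determined by at most three of the input points on its boundary.
The minimum enclosing circle is determined by three boundary points: (3, 4), (-3, -3), (-5, 0).
Their circumcentre is (-0.4375, 0.875) with r² = 21.58203125.
The farthest remaining point (-3, 4) is at distance² 16.33203125 ≤ 21.58203125.
r = √(21.58203125) ≈ 4.646.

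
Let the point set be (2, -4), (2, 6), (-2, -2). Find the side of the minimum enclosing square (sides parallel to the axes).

10

The bounding box has width 4 and height 10.
An axis-aligned square enclosing the set must have side ≥ max(width, height).
So the minimum side is max(4, 10) = 10.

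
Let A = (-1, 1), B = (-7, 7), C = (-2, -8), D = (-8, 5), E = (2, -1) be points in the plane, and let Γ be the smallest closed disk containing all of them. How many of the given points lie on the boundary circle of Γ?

The farthest pair is B–C with squared distance 250. The circle on this segment as diameter has centre (-4.5, -0.5) and r² = 250/4 = 62.5.
Check A: distance² to centre = 14.5 ≤ 62.5, so it lies inside.
All remaining points lie in this disk, and no smaller disk contains both endpoints, so this is the minimum enclosing circle.
The points at distance exactly r from the centre are B, C — 2 points.

2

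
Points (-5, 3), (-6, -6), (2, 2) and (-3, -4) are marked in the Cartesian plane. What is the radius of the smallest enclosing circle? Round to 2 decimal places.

5.66

The minimum enclosing circle of a finite set is fixed by two of the points (as a diameter) or three (as a circumcircle).
The minimum enclosing circle is determined by three boundary points: (-5, 3), (-6, -6), (2, 2).
Their circumcentre is (-2.125, -1.875) with r² = 32.03125.
The farthest remaining point (-3, -4) is at distance² 5.28125 ≤ 32.03125.
r = √(32.03125) ≈ 5.66.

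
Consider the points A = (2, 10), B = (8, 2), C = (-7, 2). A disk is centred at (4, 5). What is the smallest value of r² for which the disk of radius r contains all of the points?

130

The required radius is the distance from (4, 5) to the farthest point.
Squared distances: 29, 25, 130.
Maximum is 130, attained at C.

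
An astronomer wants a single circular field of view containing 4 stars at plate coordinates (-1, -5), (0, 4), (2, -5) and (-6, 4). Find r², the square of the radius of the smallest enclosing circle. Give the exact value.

36.25

The minimum enclosing circle of a finite set is fixed by two of the points (as a diameter) or three (as a circumcircle).
The farthest pair is (2, -5)–(-6, 4) with squared distance 145. The circle on this segment as diameter has centre (-2, -0.5) and r² = 145/4 = 36.25.
Check (-1, -5): distance² to centre = 21.25 ≤ 36.25, so it lies inside.
All remaining points lie in this disk, and no smaller disk contains both endpoints, so this is the minimum enclosing circle.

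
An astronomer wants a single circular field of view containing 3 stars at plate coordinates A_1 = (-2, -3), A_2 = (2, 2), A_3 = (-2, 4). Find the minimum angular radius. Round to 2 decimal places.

3.58

Side lengths²: A_1A_2² = 41, A_1A_3² = 49, A_2A_3² = 20.
Since A_1A_3² = 49 < 41 + 20 = 61, the triangle is acute, so the smallest enclosing circle is the circumcircle.
Circumcentre = (-1.25, 0.5), r² = 12.8125.
r = √(12.8125) ≈ 3.58.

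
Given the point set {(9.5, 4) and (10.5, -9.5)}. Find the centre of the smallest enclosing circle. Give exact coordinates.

(10, -2.75)

The smallest circle enclosing two points has them as diameter endpoints.
Centre = midpoint = (10, -2.75); r² = |(9.5, 4)−(10.5, -9.5)|²/4 = 183.25/4 = 45.8125.
Centre = (10, -2.75).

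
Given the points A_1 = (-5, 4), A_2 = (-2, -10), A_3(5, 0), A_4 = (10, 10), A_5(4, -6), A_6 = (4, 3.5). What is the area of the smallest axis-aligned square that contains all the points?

The bounding box has width 15 and height 20.
An axis-aligned square enclosing the set must have side ≥ max(width, height).
So the minimum side is max(15, 20) = 20.
Area = 20² = 400.

400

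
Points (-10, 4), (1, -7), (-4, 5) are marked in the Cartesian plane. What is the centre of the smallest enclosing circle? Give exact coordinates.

(-4.5, -1.5)

Call the three points A, B, C in the order given.
Side lengths²: AB² = 242, AC² = 37, BC² = 169.
Since AB² = 242 ≥ 169 + 37 = 206, the angle opposite AB is not acute, so the smallest enclosing circle has AB as diameter.
Centre = midpoint of AB = (-4.5, -1.5), r² = 242/4 = 60.5.
Centre = (-4.5, -1.5).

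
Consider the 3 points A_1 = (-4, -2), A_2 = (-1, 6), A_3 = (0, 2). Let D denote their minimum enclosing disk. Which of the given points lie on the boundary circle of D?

A_1, A_2

Side lengths²: A_1A_2² = 73, A_1A_3² = 32, A_2A_3² = 17.
Since A_1A_2² = 73 ≥ 32 + 17 = 49, the angle opposite A_1A_2 is not acute, so the smallest enclosing circle has A_1A_2 as diameter.
Centre = midpoint of A_1A_2 = (-2.5, 2), r² = 73/4 = 18.25.
The points at distance exactly r from the centre are A_1, A_2 — 2 points.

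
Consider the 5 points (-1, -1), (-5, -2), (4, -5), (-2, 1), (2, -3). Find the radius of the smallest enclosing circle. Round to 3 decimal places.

The minimum enclosing circle of a finite set is fixed by two of the points (as a diameter) or three (as a circumcircle).
The farthest pair is (-5, -2)–(4, -5) with squared distance 90. The circle on this segment as diameter has centre (-0.5, -3.5) and r² = 90/4 = 22.5.
Check (-1, -1): distance² to centre = 6.5 ≤ 22.5, so it lies inside.
All remaining points lie in this disk, and no smaller disk contains both endpoints, so this is the minimum enclosing circle.
r = √(22.5) ≈ 4.743.

4.743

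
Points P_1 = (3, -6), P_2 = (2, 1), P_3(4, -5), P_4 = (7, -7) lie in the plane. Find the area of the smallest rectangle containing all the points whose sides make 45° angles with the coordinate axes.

39

In coordinates u = x + y, v = x − y the rectangle is axis-aligned; the map (x,y)→(u,v) scales areas by 2.
u-values: -3, 3, -1, 0; range = 3 − (-3) = 6.
v-values: 9, 1, 9, 14; range = 14 − 1 = 13.
Area = (6 × 13) / 2 = 39.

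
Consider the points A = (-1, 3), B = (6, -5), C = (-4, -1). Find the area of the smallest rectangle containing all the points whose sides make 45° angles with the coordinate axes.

In coordinates u = x + y, v = x − y the rectangle is axis-aligned; the map (x,y)→(u,v) scales areas by 2.
u-values: 2, 1, -5; range = 2 − (-5) = 7.
v-values: -4, 11, -3; range = 11 − (-4) = 15.
Area = (7 × 15) / 2 = 52.5.

52.5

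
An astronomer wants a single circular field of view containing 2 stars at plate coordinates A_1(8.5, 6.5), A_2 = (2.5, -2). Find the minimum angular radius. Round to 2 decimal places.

The smallest circle enclosing two points has them as diameter endpoints.
Centre = midpoint = (5.5, 2.25); r² = |A_1A_2|²/4 = 108.25/4 = 27.0625.
r = √(27.0625) ≈ 5.20.

5.20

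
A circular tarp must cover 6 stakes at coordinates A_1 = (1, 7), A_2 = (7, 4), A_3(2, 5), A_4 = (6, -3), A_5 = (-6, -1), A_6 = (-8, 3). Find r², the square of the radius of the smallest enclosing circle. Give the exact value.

A smallest enclosing disk is always determined by at most three of the input points on its boundary.
The minimum enclosing circle is determined by three boundary points: A_2, A_4, A_6.
Their circumcentre is (-19/52, 77/52) with r² = 81925/1352.
The farthest remaining point A_5 is at distance² 51245/1352 ≤ 81925/1352.

81925/1352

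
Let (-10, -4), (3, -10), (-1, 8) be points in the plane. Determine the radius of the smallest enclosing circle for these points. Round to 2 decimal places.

Call the three points A, B, C in the order given.
Side lengths²: AB² = 205, AC² = 225, BC² = 340.
Since BC² = 340 < 225 + 205 = 430, the triangle is acute, so the smallest enclosing circle is the circumcircle.
Circumcentre = (-13/14, -10/7), r² = 17425/196.
r = √(17425/196) ≈ 9.43.

9.43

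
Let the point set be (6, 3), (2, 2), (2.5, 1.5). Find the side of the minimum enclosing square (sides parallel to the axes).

The bounding box has width 4 and height 1.5.
An axis-aligned square enclosing the set must have side ≥ max(width, height).
So the minimum side is max(4, 1.5) = 4.

4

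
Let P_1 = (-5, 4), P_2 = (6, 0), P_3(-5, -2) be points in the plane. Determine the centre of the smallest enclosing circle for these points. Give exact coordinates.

Side lengths²: P_1P_2² = 137, P_1P_3² = 36, P_2P_3² = 125.
Since P_1P_2² = 137 < 125 + 36 = 161, the triangle is acute, so the smallest enclosing circle is the circumcircle.
Circumcentre = (3/22, 1), r² = 17125/484.
Centre = (3/22, 1).

(3/22, 1)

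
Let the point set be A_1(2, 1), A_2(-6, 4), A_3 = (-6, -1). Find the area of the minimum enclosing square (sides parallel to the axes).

64

The bounding box has width 8 and height 5.
An axis-aligned square enclosing the set must have side ≥ max(width, height).
So the minimum side is max(8, 5) = 8.
Area = 8² = 64.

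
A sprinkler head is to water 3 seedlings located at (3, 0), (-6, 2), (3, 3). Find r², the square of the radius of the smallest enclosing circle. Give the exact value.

Call the three points A, B, C in the order given.
Side lengths²: AB² = 85, AC² = 9, BC² = 82.
Since AB² = 85 < 82 + 9 = 91, the triangle is acute, so the smallest enclosing circle is the circumcircle.
Circumcentre = (-25/18, 1.5), r² = 3485/162.

3485/162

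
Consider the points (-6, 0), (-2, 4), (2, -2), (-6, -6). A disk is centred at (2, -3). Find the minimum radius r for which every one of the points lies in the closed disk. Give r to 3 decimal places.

The required radius is the distance from (2, -3) to the farthest point.
Squared distances: 73, 65, 1, 73.
Maximum is 73, attained at (-6, 0).
r = √73 ≈ 8.544.

8.544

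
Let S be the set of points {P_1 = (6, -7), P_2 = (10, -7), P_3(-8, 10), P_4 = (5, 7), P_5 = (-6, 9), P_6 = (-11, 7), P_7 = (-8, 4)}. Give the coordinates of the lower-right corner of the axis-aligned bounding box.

(10, -7)

x-range [-11, 10], y-range [-7, 10].
The lower-right corner is (10, -7).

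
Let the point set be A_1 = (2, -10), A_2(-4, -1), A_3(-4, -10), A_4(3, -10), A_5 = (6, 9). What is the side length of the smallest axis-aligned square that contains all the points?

The bounding box has width 10 and height 19.
An axis-aligned square enclosing the set must have side ≥ max(width, height).
So the minimum side is max(10, 19) = 19.

19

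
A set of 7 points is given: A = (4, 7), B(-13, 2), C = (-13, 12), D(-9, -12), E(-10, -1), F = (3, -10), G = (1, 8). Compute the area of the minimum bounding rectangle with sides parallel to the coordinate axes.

408

x ranges over [-13, 4], width 17.
y ranges over [-12, 12], height 24.
Area = 17 × 24 = 408.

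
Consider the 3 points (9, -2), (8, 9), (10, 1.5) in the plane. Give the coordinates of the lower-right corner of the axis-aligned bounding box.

x-range [8, 10], y-range [-2, 9].
The lower-right corner is (10, -2).

(10, -2)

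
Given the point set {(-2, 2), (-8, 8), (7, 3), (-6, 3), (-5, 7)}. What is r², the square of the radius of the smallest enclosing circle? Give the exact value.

The minimum enclosing circle of a finite set is fixed by two of the points (as a diameter) or three (as a circumcircle).
The farthest pair is (-8, 8)–(7, 3) with squared distance 250. The circle on this segment as diameter has centre (-0.5, 5.5) and r² = 250/4 = 62.5.
Check (-2, 2): distance² to centre = 14.5 ≤ 62.5, so it lies inside.
All remaining points lie in this disk, and no smaller disk contains both endpoints, so this is the minimum enclosing circle.

62.5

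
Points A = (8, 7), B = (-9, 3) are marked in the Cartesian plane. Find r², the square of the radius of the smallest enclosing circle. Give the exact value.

The smallest circle enclosing two points has them as diameter endpoints.
Centre = midpoint = (-0.5, 5); r² = |AB|²/4 = 305/4 = 76.25.

76.25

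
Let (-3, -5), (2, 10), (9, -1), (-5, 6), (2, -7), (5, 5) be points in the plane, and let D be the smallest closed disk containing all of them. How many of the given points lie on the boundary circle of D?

2

The farthest pair is (2, 10)–(2, -7) with squared distance 289. The circle on this segment as diameter has centre (2, 1.5) and r² = 289/4 = 72.25.
Check (-3, -5): distance² to centre = 67.25 ≤ 72.25, so it lies inside.
All remaining points lie in this disk, and no smaller disk contains both endpoints, so this is the minimum enclosing circle.
The points at distance exactly r from the centre are (2, 10), (2, -7) — 2 points.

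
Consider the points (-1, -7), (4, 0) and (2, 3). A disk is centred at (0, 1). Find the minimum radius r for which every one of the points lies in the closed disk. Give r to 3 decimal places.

The required radius is the distance from (0, 1) to the farthest point.
Squared distances: 65, 17, 8.
Maximum is 65, attained at (-1, -7).
r = √65 ≈ 8.062.

8.062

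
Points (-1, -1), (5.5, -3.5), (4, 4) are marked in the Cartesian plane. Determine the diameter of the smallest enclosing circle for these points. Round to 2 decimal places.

8.37

Call the three points A, B, C in the order given.
Side lengths²: AB² = 48.5, AC² = 50, BC² = 58.5.
Since BC² = 58.5 < 50 + 48.5 = 98.5, the triangle is acute, so the smallest enclosing circle is the circumcircle.
Circumcentre = (37/12, -1/12), r² = 1261/72.
Diameter = 2r = 2√(1261/72) ≈ 8.37.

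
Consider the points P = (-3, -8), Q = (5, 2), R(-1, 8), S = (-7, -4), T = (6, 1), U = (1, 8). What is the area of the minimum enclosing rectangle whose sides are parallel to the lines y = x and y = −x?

140

In coordinates u = x + y, v = x − y the rectangle is axis-aligned; the map (x,y)→(u,v) scales areas by 2.
u-values: -11, 7, 7, -11, 7, 9; range = 9 − (-11) = 20.
v-values: 5, 3, -9, -3, 5, -7; range = 5 − (-9) = 14.
Area = (20 × 14) / 2 = 140.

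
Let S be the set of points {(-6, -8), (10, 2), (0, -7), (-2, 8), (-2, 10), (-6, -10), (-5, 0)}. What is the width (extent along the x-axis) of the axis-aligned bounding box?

max x = 10, min x = -6, so width = 16.

16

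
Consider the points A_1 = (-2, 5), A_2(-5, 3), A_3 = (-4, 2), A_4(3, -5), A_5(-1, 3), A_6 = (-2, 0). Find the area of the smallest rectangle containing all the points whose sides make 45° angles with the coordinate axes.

In coordinates u = x + y, v = x − y the rectangle is axis-aligned; the map (x,y)→(u,v) scales areas by 2.
u-values: 3, -2, -2, -2, 2, -2; range = 3 − (-2) = 5.
v-values: -7, -8, -6, 8, -4, -2; range = 8 − (-8) = 16.
Area = (5 × 16) / 2 = 40.

40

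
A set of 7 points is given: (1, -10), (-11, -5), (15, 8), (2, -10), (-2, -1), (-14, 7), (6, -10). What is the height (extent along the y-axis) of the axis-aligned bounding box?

max y = 8, min y = -10, so height = 18.

18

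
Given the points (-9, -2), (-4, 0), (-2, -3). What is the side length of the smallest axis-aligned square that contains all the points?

The bounding box has width 7 and height 3.
An axis-aligned square enclosing the set must have side ≥ max(width, height).
So the minimum side is max(7, 3) = 7.

7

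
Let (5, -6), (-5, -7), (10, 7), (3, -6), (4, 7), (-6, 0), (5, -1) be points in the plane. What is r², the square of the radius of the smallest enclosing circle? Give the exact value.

By Welzl's lemma the MEC is supported by two points (diametrically opposite) or three points (on a circumcircle).
The farthest pair is (-5, -7)–(10, 7) with squared distance 421. The circle on this segment as diameter has centre (2.5, 0) and r² = 421/4 = 105.25.
Check (5, -6): distance² to centre = 42.25 ≤ 105.25, so it lies inside.
All remaining points lie in this disk, and no smaller disk contains both endpoints, so this is the minimum enclosing circle.

105.25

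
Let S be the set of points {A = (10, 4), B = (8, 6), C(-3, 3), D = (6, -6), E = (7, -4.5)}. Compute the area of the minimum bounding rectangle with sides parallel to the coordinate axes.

x ranges over [-3, 10], width 13.
y ranges over [-6, 6], height 12.
Area = 13 × 12 = 156.

156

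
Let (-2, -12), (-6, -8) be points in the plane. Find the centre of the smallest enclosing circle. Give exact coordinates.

The smallest circle enclosing two points has them as diameter endpoints.
Centre = midpoint = (-4, -10); r² = |(-2, -12)−(-6, -8)|²/4 = 32/4 = 8.
Centre = (-4, -10).

(-4, -10)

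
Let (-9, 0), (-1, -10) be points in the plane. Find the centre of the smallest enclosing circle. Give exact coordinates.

The smallest circle enclosing two points has them as diameter endpoints.
Centre = midpoint = (-5, -5); r² = |(-9, 0)−(-1, -10)|²/4 = 164/4 = 41.
Centre = (-5, -5).

(-5, -5)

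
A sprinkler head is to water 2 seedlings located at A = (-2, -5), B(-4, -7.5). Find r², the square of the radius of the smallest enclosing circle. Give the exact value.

2.5625

The smallest circle enclosing two points has them as diameter endpoints.
Centre = midpoint = (-3, -6.25); r² = |AB|²/4 = 10.25/4 = 2.5625.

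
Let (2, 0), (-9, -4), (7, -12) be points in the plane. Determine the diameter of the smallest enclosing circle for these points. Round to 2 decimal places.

17.89

Call the three points A, B, C in the order given.
Side lengths²: AB² = 137, AC² = 169, BC² = 320.
Since BC² = 320 ≥ 169 + 137 = 306, the angle opposite BC is not acute, so the smallest enclosing circle has BC as diameter.
Centre = midpoint of BC = (-1, -8), r² = 320/4 = 80.
Diameter = 2r = 2√80 ≈ 17.89.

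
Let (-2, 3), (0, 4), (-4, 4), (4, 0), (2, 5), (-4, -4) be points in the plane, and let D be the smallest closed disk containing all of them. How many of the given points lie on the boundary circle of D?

2

A smallest enclosing disk is always determined by at most three of the input points on its boundary.
The farthest pair is (2, 5)–(-4, -4) with squared distance 117. The circle on this segment as diameter has centre (-1, 0.5) and r² = 117/4 = 29.25.
Check (-2, 3): distance² to centre = 7.25 ≤ 29.25, so it lies inside.
All remaining points lie in this disk, and no smaller disk contains both endpoints, so this is the minimum enclosing circle.
The points at distance exactly r from the centre are (2, 5), (-4, -4) — 2 points.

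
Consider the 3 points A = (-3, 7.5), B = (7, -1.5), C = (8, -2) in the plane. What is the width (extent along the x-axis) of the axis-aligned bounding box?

max x = 8, min x = -3, so width = 11.

11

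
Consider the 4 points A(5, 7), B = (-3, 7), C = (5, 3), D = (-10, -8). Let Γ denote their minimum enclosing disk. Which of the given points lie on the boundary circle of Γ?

A smallest enclosing disk is always determined by at most three of the input points on its boundary.
The farthest pair is A–D with squared distance 450. The circle on this segment as diameter has centre (-2.5, -0.5) and r² = 450/4 = 112.5.
Check B: distance² to centre = 56.5 ≤ 112.5, so it lies inside.
All remaining points lie in this disk, and no smaller disk contains both endpoints, so this is the minimum enclosing circle.
The points at distance exactly r from the centre are A, D — 2 points.

A, D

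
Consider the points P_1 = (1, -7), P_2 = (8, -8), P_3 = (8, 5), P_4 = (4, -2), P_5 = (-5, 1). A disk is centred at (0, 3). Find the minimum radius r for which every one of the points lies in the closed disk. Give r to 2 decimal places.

The required radius is the distance from (0, 3) to the farthest point.
Squared distances: 101, 185, 68, 41, 29.
Maximum is 185, attained at P_2.
r = √185 ≈ 13.60.

13.60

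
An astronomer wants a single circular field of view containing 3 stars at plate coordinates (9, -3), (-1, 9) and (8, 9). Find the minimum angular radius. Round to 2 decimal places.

Call the three points A, B, C in the order given.
Side lengths²: AB² = 244, AC² = 145, BC² = 81.
Since AB² = 244 ≥ 145 + 81 = 226, the angle opposite AB is not acute, so the smallest enclosing circle has AB as diameter.
Centre = midpoint of AB = (4, 3), r² = 244/4 = 61.
r = √61 ≈ 7.81.

7.81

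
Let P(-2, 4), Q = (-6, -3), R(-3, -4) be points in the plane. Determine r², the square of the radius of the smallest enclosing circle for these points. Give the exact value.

16.9

Side lengths²: PQ² = 65, PR² = 65, QR² = 10.
Since PR² = 65 < 65 + 10 = 75, the triangle is acute, so the smallest enclosing circle is the circumcircle.
Circumcentre = (-3.3, 0.1), r² = 16.9.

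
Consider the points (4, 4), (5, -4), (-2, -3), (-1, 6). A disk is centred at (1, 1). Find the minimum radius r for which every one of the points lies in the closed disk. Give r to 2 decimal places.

The required radius is the distance from (1, 1) to the farthest point.
Squared distances: 18, 41, 25, 29.
Maximum is 41, attained at (5, -4).
r = √41 ≈ 6.40.

6.40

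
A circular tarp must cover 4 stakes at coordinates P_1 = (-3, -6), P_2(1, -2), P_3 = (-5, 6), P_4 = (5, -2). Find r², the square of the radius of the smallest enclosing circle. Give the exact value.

7585/169

The minimum enclosing circle of a finite set is fixed by two of the points (as a diameter) or three (as a circumcircle).
The minimum enclosing circle is determined by three boundary points: P_1, P_3, P_4.
Their circumcentre is (-16/13, 6/13) with r² = 7585/169.
The farthest remaining point P_2 is at distance² 1865/169 ≤ 7585/169.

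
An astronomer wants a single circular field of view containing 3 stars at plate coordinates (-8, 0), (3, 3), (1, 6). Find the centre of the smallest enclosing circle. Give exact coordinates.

Call the three points A, B, C in the order given.
Side lengths²: AB² = 130, AC² = 117, BC² = 13.
Since AB² = 130 ≥ 117 + 13 = 130, the angle opposite AB is not acute, so the smallest enclosing circle has AB as diameter.
Centre = midpoint of AB = (-2.5, 1.5), r² = 130/4 = 32.5.
Centre = (-2.5, 1.5).

(-2.5, 1.5)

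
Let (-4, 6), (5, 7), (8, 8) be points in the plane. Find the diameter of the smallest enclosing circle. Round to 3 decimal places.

12.166

Call the three points A, B, C in the order given.
Side lengths²: AB² = 82, AC² = 148, BC² = 10.
Since AC² = 148 ≥ 82 + 10 = 92, the angle opposite AC is not acute, so the smallest enclosing circle has AC as diameter.
Centre = midpoint of AC = (2, 7), r² = 148/4 = 37.
Diameter = 2r = 2√37 ≈ 12.166.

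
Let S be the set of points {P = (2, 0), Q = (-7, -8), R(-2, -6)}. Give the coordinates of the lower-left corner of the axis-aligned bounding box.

x-range [-7, 2], y-range [-8, 0].
The lower-left corner is (-7, -8).

(-7, -8)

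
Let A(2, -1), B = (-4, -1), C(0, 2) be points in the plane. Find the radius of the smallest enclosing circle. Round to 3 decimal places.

3.005

Side lengths²: AB² = 36, AC² = 13, BC² = 25.
Since AB² = 36 < 25 + 13 = 38, the triangle is acute, so the smallest enclosing circle is the circumcircle.
Circumcentre = (-1, -5/6), r² = 325/36.
r = √(325/36) ≈ 3.005.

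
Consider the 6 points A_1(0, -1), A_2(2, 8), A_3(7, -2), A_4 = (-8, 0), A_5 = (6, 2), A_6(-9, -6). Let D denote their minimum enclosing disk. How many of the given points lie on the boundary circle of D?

The minimum enclosing circle is determined by three boundary points: A_2, A_3, A_6.
Their circumcentre is (-35/18, -2/9) with r² = 26945/324.
The farthest remaining point A_5 is at distance² 22049/324 ≤ 26945/324.
The points at distance exactly r from the centre are A_2, A_3, A_6 — 3 points.

3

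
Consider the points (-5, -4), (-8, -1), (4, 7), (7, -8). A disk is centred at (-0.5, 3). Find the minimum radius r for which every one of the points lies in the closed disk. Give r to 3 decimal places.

13.314

The required radius is the distance from (-0.5, 3) to the farthest point.
Squared distances: 69.25, 72.25, 36.25, 177.25.
Maximum is 177.25, attained at (7, -8).
r = √(177.25) ≈ 13.314.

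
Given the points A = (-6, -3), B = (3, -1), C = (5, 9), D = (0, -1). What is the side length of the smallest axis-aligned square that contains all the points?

12

The bounding box has width 11 and height 12.
An axis-aligned square enclosing the set must have side ≥ max(width, height).
So the minimum side is max(11, 12) = 12.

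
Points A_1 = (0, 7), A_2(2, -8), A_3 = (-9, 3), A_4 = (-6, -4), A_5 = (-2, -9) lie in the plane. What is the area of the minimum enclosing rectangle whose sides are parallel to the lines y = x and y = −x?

In coordinates u = x + y, v = x − y the rectangle is axis-aligned; the map (x,y)→(u,v) scales areas by 2.
u-values: 7, -6, -6, -10, -11; range = 7 − (-11) = 18.
v-values: -7, 10, -12, -2, 7; range = 10 − (-12) = 22.
Area = (18 × 22) / 2 = 198.

198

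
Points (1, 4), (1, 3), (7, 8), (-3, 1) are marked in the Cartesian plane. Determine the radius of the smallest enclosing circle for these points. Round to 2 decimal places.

6.10

A smallest enclosing disk is always determined by at most three of the input points on its boundary.
The farthest pair is (7, 8)–(-3, 1) with squared distance 149. The circle on this segment as diameter has centre (2, 4.5) and r² = 149/4 = 37.25.
Check (1, 4): distance² to centre = 1.25 ≤ 37.25, so it lies inside.
All remaining points lie in this disk, and no smaller disk contains both endpoints, so this is the minimum enclosing circle.
r = √(37.25) ≈ 6.10.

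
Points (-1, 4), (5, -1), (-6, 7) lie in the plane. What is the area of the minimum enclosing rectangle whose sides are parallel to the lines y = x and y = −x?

28.5

In coordinates u = x + y, v = x − y the rectangle is axis-aligned; the map (x,y)→(u,v) scales areas by 2.
u-values: 3, 4, 1; range = 4 − 1 = 3.
v-values: -5, 6, -13; range = 6 − (-13) = 19.
Area = (3 × 19) / 2 = 28.5.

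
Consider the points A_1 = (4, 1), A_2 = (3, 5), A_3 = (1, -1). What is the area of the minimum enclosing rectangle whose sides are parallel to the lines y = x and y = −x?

20

In coordinates u = x + y, v = x − y the rectangle is axis-aligned; the map (x,y)→(u,v) scales areas by 2.
u-values: 5, 8, 0; range = 8 − 0 = 8.
v-values: 3, -2, 2; range = 3 − (-2) = 5.
Area = (8 × 5) / 2 = 20.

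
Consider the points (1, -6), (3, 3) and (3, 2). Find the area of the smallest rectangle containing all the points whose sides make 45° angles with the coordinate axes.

In coordinates u = x + y, v = x − y the rectangle is axis-aligned; the map (x,y)→(u,v) scales areas by 2.
u-values: -5, 6, 5; range = 6 − (-5) = 11.
v-values: 7, 0, 1; range = 7 − 0 = 7.
Area = (11 × 7) / 2 = 38.5.

38.5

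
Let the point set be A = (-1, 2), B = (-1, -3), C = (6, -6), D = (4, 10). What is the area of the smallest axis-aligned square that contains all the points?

256

The bounding box has width 7 and height 16.
An axis-aligned square enclosing the set must have side ≥ max(width, height).
So the minimum side is max(7, 16) = 16.
Area = 16² = 256.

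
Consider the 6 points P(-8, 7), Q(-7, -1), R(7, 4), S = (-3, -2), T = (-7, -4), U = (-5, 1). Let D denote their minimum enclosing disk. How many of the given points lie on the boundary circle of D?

3

By Welzl's lemma the MEC is supported by two points (diametrically opposite) or three points (on a circumcircle).
The minimum enclosing circle is determined by three boundary points: P, R, T.
Their circumcentre is (-32/27, 56/27) with r² = 51545/729.
The farthest remaining point Q is at distance² 31538/729 ≤ 51545/729.
The points at distance exactly r from the centre are P, R, T — 3 points.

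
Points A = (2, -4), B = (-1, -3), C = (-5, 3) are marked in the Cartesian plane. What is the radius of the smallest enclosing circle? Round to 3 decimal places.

Side lengths²: AB² = 10, AC² = 98, BC² = 52.
Since AC² = 98 ≥ 52 + 10 = 62, the angle opposite AC is not acute, so the smallest enclosing circle has AC as diameter.
Centre = midpoint of AC = (-1.5, -0.5), r² = 98/4 = 24.5.
r = √(24.5) ≈ 4.950.

4.950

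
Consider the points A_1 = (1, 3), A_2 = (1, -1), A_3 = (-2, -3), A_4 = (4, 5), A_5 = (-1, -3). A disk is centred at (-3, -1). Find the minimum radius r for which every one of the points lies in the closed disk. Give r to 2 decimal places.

9.22

The required radius is the distance from (-3, -1) to the farthest point.
Squared distances: 32, 16, 5, 85, 8.
Maximum is 85, attained at A_4.
r = √85 ≈ 9.22.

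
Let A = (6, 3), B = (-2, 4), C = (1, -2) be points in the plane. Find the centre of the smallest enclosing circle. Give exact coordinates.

Side lengths²: AB² = 65, AC² = 50, BC² = 45.
Since AB² = 65 < 50 + 45 = 95, the triangle is acute, so the smallest enclosing circle is the circumcircle.
Circumcentre = (11/6, 13/6), r² = 325/18.
Centre = (11/6, 13/6).

(11/6, 13/6)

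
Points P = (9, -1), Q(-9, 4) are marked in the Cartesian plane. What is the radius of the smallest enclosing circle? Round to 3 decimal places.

9.341

The smallest circle enclosing two points has them as diameter endpoints.
Centre = midpoint = (0, 1.5); r² = |PQ|²/4 = 349/4 = 87.25.
r = √(87.25) ≈ 9.341.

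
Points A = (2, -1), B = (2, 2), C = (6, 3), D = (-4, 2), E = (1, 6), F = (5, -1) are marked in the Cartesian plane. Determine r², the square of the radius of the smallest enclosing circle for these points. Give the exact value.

8585/338

The minimum enclosing circle of a finite set is fixed by two of the points (as a diameter) or three (as a circumcircle).
The minimum enclosing circle is determined by three boundary points: C, D, F.
Their circumcentre is (27/26, 55/26) with r² = 8585/338.
The farthest remaining point E is at distance² 5101/338 ≤ 8585/338.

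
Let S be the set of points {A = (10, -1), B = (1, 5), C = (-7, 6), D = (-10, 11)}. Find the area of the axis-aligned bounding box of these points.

x ranges over [-10, 10], width 20.
y ranges over [-1, 11], height 12.
Area = 20 × 12 = 240.

240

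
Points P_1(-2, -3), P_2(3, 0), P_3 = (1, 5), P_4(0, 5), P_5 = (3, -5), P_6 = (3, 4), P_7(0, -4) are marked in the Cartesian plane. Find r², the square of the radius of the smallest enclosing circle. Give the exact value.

27.25

The farthest pair is P_4–P_5 with squared distance 109. The circle on this segment as diameter has centre (1.5, 0) and r² = 109/4 = 27.25.
Check P_1: distance² to centre = 21.25 ≤ 27.25, so it lies inside.
All remaining points lie in this disk, and no smaller disk contains both endpoints, so this is the minimum enclosing circle.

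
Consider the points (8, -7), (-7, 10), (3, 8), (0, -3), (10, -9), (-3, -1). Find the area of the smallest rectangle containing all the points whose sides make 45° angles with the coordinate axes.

270

In coordinates u = x + y, v = x − y the rectangle is axis-aligned; the map (x,y)→(u,v) scales areas by 2.
u-values: 1, 3, 11, -3, 1, -4; range = 11 − (-4) = 15.
v-values: 15, -17, -5, 3, 19, -2; range = 19 − (-17) = 36.
Area = (15 × 36) / 2 = 270.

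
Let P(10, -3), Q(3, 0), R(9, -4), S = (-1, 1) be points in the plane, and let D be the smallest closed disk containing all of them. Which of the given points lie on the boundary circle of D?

The farthest pair is P–S with squared distance 137. The circle on this segment as diameter has centre (4.5, -1) and r² = 137/4 = 34.25.
Check Q: distance² to centre = 3.25 ≤ 34.25, so it lies inside.
All remaining points lie in this disk, and no smaller disk contains both endpoints, so this is the minimum enclosing circle.
The points at distance exactly r from the centre are P, S — 2 points.

P, S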